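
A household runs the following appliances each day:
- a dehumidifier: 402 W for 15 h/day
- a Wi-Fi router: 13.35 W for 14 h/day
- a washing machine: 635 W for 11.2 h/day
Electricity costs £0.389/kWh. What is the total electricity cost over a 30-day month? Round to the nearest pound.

dehumidifier: 402 W × 15 h × 30 d = 180,900 Wh = 180.9 kWh
Wi-Fi router: 13.35 W × 14 h × 30 d = 5,607 Wh = 5.607 kWh
washing machine: 635 W × 11.2 h × 30 d = 213,360 Wh = 213.4 kWh
Total energy = 180.9 + 5.607 + 213.4 = 399.9 kWh
Cost = 399.9 kWh × £0.389 = £155.55 ≈ £156

£156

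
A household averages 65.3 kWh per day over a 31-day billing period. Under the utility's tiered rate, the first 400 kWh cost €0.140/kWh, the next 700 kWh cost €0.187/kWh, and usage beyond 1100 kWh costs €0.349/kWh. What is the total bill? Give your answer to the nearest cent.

€509.48

Usage = 65.3 kWh/day × 31 days = 2024.3 kWh
First 400 kWh × €0.140 = €56.00
Next 700 kWh × €0.187 = €130.90
Remaining 924.3 kWh × €0.349 = €322.58
Total = €509.48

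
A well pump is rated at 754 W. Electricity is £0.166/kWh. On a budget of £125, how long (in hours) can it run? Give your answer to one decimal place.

Energy budget = £125 / £0.166 per kWh = 753 kWh = 753,012 Wh
Runtime = 753,012 Wh / 754 W = 998.7 h

998.7 h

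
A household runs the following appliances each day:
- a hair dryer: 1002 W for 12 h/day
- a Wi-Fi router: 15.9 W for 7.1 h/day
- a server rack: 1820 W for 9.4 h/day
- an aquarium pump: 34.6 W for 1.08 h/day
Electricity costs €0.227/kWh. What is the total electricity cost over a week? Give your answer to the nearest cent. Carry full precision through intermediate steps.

€46.53

hair dryer: 1002 W × 12 h × 7 d = 84,168 Wh = 84.17 kWh
Wi-Fi router: 15.9 W × 7.1 h × 7 d = 790 Wh = 0.7902 kWh
server rack: 1820 W × 9.4 h × 7 d = 119,756 Wh = 119.8 kWh
aquarium pump: 34.6 W × 1.08 h × 7 d = 262 Wh = 0.2616 kWh
Total energy = 84.17 + 0.7902 + 119.8 + 0.2616 = 205 kWh
Cost = 205 kWh × €0.227 = €46.53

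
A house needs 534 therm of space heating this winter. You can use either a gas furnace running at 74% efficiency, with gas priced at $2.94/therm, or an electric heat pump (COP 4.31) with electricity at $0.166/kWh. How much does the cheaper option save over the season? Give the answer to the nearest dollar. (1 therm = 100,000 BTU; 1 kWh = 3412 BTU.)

$1519

Heat load = 534 therm × 100,000 = 53,400,000 BTU
Gas: input = 53,400,000 / 0.74 = 72,162,162 BTU = 721.6 therm → 721.6 × $2.94 = $2,121.57
Heat pump: 53,400,000 BTU / 3412 = 15,650 kWh heat; / 4.31 = 3,631 kWh in → × $0.166 = $602.79
Difference = |$2,121.57 − $602.79| = $1,518.78 ≈ $1519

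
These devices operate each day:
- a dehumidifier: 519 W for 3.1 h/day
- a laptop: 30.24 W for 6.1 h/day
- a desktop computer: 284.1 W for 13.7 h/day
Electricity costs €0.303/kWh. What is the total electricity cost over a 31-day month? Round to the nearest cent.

€53.40

dehumidifier: 519 W × 3.1 h × 31 d = 49,876 Wh = 49.88 kWh
laptop: 30.24 W × 6.1 h × 31 d = 5,718 Wh = 5.718 kWh
desktop computer: 284.1 W × 13.7 h × 31 d = 120,657 Wh = 120.7 kWh
Total energy = 49.88 + 5.718 + 120.7 = 176.3 kWh
Cost = 176.3 kWh × €0.303 = €53.40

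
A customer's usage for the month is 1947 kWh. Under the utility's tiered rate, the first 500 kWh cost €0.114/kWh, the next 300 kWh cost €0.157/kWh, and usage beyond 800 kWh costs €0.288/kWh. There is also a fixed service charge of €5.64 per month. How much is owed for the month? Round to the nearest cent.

€440.08

First 500 kWh × €0.114 = €57.00
Next 300 kWh × €0.157 = €47.10
Remaining 1147 kWh × €0.288 = €330.34
Energy charge = €434.44; + service €5.64 = €440.08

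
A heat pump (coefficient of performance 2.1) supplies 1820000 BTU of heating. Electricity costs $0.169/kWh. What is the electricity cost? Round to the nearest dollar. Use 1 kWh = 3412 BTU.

Heat delivered = 1,820,000 BTU / 3412 = 533.4 kWh
Electrical input = 533.4 kWh / 2.1 = 254 kWh
Cost = 254 × $0.169/kWh = $42.93 ≈ $43

$43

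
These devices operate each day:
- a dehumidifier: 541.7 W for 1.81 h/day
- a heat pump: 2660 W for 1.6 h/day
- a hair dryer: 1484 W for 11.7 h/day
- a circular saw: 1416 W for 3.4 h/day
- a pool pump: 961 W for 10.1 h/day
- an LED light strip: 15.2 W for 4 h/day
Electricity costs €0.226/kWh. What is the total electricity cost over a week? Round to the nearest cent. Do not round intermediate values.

€58.82

dehumidifier: 541.7 W × 1.81 h × 7 d = 6,863 Wh = 6.863 kWh
heat pump: 2660 W × 1.6 h × 7 d = 29,792 Wh = 29.79 kWh
hair dryer: 1484 W × 11.7 h × 7 d = 121,540 Wh = 121.5 kWh
circular saw: 1416 W × 3.4 h × 7 d = 33,701 Wh = 33.7 kWh
pool pump: 961 W × 10.1 h × 7 d = 67,943 Wh = 67.94 kWh
LED light strip: 15.2 W × 4 h × 7 d = 426 Wh = 0.4256 kWh
Total energy = 6.863 + 29.79 + 121.5 + 33.7 + 67.94 + 0.4256 = 260.3 kWh
Cost = 260.3 kWh × €0.226 = €58.82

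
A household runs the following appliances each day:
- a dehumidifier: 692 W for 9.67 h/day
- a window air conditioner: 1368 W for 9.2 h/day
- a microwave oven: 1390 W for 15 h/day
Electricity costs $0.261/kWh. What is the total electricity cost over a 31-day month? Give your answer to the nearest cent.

dehumidifier: 692 W × 9.67 h × 31 d = 207,441 Wh = 207.4 kWh
window air conditioner: 1368 W × 9.2 h × 31 d = 390,154 Wh = 390.2 kWh
microwave oven: 1390 W × 15 h × 31 d = 646,350 Wh = 646.4 kWh
Total energy = 207.4 + 390.2 + 646.4 = 1,244 kWh
Cost = 1,244 kWh × $0.261 = $324.67

$324.67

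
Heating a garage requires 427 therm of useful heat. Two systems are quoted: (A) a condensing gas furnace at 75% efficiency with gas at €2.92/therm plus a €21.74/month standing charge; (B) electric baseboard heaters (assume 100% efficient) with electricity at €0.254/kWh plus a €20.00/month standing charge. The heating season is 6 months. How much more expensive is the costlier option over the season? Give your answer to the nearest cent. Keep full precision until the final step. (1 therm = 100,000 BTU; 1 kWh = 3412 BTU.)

€1505.83

Heat load = 427 therm × 100,000 = 42,700,000 BTU
Gas: input = 42,700,000 / 0.75 = 56,933,333 BTU = 569.3 therm → 569.3 × €2.92 = €1,662.45; + 6 × €21.74 standing = €1,792.89
Electric: 42,700,000 BTU / 3412 = 12,510 kWh → × €0.254 = €3,178.72; + 6 × €20.00 standing = €3,298.72
Difference = |€1,792.89 − €3,298.72| = €1,505.83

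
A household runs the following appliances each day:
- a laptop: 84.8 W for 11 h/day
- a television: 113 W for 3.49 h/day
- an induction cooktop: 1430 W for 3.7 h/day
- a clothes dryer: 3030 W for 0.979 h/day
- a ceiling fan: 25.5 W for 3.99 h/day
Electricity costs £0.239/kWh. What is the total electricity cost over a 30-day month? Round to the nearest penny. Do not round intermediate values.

£69.45

laptop: 84.8 W × 11 h × 30 d = 27,984 Wh = 27.98 kWh
television: 113 W × 3.49 h × 30 d = 11,831 Wh = 11.83 kWh
induction cooktop: 1430 W × 3.7 h × 30 d = 158,730 Wh = 158.7 kWh
clothes dryer: 3030 W × 0.979 h × 30 d = 88,991 Wh = 88.99 kWh
ceiling fan: 25.5 W × 3.99 h × 30 d = 3,052 Wh = 3.052 kWh
Total energy = 27.98 + 11.83 + 158.7 + 88.99 + 3.052 = 290.6 kWh
Cost = 290.6 kWh × £0.239 = £69.45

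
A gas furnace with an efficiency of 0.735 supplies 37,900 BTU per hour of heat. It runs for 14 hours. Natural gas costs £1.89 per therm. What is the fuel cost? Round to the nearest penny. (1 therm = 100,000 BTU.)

Heat delivered = 37,900 BTU/h × 14 h = 530,600 BTU
Gas input = 530,600 / 0.735 = 721,905 BTU
= 721,905 / 100,000 = 7.219 therm
Cost = 7.219 × £1.89/therm = £13.64

£13.64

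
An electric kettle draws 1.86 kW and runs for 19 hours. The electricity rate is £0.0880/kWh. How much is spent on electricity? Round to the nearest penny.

Energy = 1860 W × 19 h = 35,340 Wh = 35.34 kWh
Cost = 35.34 kWh × £0.0880/kWh = £3.11

£3.11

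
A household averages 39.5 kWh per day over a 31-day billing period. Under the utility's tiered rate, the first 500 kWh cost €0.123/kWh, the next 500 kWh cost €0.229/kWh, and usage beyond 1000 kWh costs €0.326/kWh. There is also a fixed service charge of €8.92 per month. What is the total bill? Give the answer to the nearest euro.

€258

Usage = 39.5 kWh/day × 31 days = 1224.5 kWh
First 500 kWh × €0.123 = €61.50
Next 500 kWh × €0.229 = €114.50
Remaining 224.5 kWh × €0.326 = €73.19
Energy charge = €249.19; + service €8.92 = €258.11 ≈ €258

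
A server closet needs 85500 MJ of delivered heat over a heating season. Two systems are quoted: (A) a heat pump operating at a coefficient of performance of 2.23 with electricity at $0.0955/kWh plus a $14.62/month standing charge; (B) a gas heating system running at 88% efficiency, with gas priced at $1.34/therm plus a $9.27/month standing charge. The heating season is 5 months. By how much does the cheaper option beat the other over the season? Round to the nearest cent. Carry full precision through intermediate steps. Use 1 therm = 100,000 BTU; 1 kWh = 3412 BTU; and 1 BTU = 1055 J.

Heat load = 85500 MJ = 85,500,000,000 J / 1055 = 81,042,654 BTU
Gas: input = 81,042,654 / 0.88 = 92,093,925 BTU = 920.9 therm → 920.9 × $1.34 = $1,234.06; + 5 × $9.27 standing = $1,280.41
Heat pump: 81,042,654 BTU / 3412 = 23,750 kWh heat; / 2.23 = 10,650 kWh in → × $0.0955 = $1,017.19; + 5 × $14.62 standing = $1,090.29
Difference = |$1,280.41 − $1,090.29| = $190.12

$190.12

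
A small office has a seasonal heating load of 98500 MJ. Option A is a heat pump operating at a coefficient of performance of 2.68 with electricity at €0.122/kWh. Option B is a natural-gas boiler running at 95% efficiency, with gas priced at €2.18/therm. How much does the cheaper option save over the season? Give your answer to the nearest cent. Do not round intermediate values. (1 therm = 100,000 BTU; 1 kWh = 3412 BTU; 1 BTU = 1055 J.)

Heat load = 98500 MJ = 98,500,000,000 J / 1055 = 93,364,929 BTU
Gas: input = 93,364,929 / 0.95 = 98,278,873 BTU = 982.8 therm → 982.8 × €2.18 = €2,142.48
Heat pump: 93,364,929 BTU / 3412 = 27,360 kWh heat; / 2.68 = 10,210 kWh in → × €0.122 = €1,245.66
Difference = |€2,142.48 − €1,245.66| = €896.82

€896.82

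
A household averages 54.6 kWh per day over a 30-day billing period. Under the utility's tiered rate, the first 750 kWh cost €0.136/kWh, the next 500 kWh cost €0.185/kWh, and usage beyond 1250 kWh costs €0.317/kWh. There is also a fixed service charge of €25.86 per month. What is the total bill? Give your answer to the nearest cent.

€343.36

Usage = 54.6 kWh/day × 30 days = 1638 kWh
First 750 kWh × €0.136 = €102.00
Next 500 kWh × €0.185 = €92.50
Remaining 388 kWh × €0.317 = €123.00
Energy charge = €317.50; + service €25.86 = €343.36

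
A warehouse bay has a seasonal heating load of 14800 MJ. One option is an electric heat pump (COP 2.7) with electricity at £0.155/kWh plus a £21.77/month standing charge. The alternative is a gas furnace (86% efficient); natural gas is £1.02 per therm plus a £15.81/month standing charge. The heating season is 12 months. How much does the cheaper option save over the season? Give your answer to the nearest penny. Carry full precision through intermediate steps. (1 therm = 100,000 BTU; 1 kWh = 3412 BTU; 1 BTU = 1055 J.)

Heat load = 14800 MJ = 14,800,000,000 J / 1055 = 14,028,436 BTU
Gas: input = 14,028,436 / 0.86 = 16,312,135 BTU = 163.1 therm → 163.1 × £1.02 = £166.38; + 12 × £15.81 standing = £356.10
Heat pump: 14,028,436 BTU / 3412 = 4,111 kWh heat; / 2.7 = 1,523 kWh in → × £0.155 = £236.03; + 12 × £21.77 standing = £497.27
Difference = |£356.10 − £497.27| = £141.17

£141.17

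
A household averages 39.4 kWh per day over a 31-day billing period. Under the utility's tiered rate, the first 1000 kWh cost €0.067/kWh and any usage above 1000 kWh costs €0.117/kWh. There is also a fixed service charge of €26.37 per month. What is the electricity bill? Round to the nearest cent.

€119.27

Usage = 39.4 kWh/day × 31 days = 1221.4 kWh
First 1000 kWh × €0.067 = €67.00
Remaining 221.4 kWh × €0.117 = €25.90
Energy charge = €92.90; + service €26.37 = €119.27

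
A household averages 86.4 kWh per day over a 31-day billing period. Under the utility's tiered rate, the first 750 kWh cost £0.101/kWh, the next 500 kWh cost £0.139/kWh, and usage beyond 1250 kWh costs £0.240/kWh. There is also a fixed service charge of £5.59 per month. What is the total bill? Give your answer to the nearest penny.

£493.66

Usage = 86.4 kWh/day × 31 days = 2678.4 kWh
First 750 kWh × £0.101 = £75.75
Next 500 kWh × £0.139 = £69.50
Remaining 1428.4 kWh × £0.240 = £342.82
Energy charge = £488.07; + service £5.59 = £493.66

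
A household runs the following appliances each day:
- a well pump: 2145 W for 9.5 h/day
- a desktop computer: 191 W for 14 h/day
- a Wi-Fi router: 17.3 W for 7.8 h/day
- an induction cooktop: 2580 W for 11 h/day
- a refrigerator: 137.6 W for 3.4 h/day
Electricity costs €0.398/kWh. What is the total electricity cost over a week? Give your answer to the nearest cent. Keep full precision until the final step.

well pump: 2145 W × 9.5 h × 7 d = 142,642 Wh = 142.6 kWh
desktop computer: 191 W × 14 h × 7 d = 18,718 Wh = 18.72 kWh
Wi-Fi router: 17.3 W × 7.8 h × 7 d = 945 Wh = 0.9446 kWh
induction cooktop: 2580 W × 11 h × 7 d = 198,660 Wh = 198.7 kWh
refrigerator: 137.6 W × 3.4 h × 7 d = 3,275 Wh = 3.275 kWh
Total energy = 142.6 + 18.72 + 0.9446 + 198.7 + 3.275 = 364.2 kWh
Cost = 364.2 kWh × €0.398 = €144.97

€144.97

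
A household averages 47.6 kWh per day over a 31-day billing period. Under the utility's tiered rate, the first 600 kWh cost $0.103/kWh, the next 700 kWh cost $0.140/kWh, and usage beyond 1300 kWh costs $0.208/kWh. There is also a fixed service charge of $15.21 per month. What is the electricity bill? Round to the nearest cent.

Usage = 47.6 kWh/day × 31 days = 1475.6 kWh
First 600 kWh × $0.103 = $61.80
Next 700 kWh × $0.140 = $98.00
Remaining 175.6 kWh × $0.208 = $36.52
Energy charge = $196.32; + service $15.21 = $211.53

$211.53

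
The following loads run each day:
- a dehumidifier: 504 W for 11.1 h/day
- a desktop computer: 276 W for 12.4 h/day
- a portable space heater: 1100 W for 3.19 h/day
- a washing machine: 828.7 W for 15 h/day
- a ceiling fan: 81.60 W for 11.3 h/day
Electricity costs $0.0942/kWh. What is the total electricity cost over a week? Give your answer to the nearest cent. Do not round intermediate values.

dehumidifier: 504 W × 11.1 h × 7 d = 39,161 Wh = 39.16 kWh
desktop computer: 276 W × 12.4 h × 7 d = 23,957 Wh = 23.96 kWh
portable space heater: 1100 W × 3.19 h × 7 d = 24,563 Wh = 24.56 kWh
washing machine: 828.7 W × 15 h × 7 d = 87,014 Wh = 87.01 kWh
ceiling fan: 81.60 W × 11.3 h × 7 d = 6,455 Wh = 6.455 kWh
Total energy = 39.16 + 23.96 + 24.56 + 87.01 + 6.455 = 181.1 kWh
Cost = 181.1 kWh × $0.0942 = $17.06

$17.06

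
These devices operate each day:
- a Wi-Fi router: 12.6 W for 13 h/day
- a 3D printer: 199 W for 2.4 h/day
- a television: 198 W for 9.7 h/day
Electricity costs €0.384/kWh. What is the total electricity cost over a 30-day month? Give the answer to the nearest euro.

Wi-Fi router: 12.6 W × 13 h × 30 d = 4,914 Wh = 4.914 kWh
3D printer: 199 W × 2.4 h × 30 d = 14,328 Wh = 14.33 kWh
television: 198 W × 9.7 h × 30 d = 57,618 Wh = 57.62 kWh
Total energy = 4.914 + 14.33 + 57.62 = 76.86 kWh
Cost = 76.86 kWh × €0.384 = €29.51 ≈ €30

€30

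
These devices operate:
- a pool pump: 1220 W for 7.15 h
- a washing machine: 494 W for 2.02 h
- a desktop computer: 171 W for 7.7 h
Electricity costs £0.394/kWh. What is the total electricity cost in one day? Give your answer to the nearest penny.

pool pump: 1220 W × 7.15 h = 8,723 Wh = 8.723 kWh
washing machine: 494 W × 2.02 h = 998 Wh = 0.9979 kWh
desktop computer: 171 W × 7.7 h = 1,317 Wh = 1.317 kWh
Total energy = 8.723 + 0.9979 + 1.317 = 11.04 kWh
Cost = 11.04 kWh × £0.394 = £4.35

£4.35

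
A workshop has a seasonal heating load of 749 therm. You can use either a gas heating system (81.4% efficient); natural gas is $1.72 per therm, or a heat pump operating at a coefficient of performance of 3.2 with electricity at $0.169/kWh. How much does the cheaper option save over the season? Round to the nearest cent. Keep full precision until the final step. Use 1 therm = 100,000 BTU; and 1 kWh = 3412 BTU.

Heat load = 749 therm × 100,000 = 74,900,000 BTU
Gas: input = 74,900,000 / 0.814 = 92,014,742 BTU = 920.1 therm → 920.1 × $1.72 = $1,582.65
Heat pump: 74,900,000 BTU / 3412 = 21,950 kWh heat; / 3.2 = 6,860 kWh in → × $0.169 = $1,159.34
Difference = |$1,582.65 − $1,159.34| = $423.32

$423.32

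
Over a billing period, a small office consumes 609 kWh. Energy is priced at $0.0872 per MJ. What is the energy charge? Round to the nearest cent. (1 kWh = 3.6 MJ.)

609 kWh × (3.6 MJ/kWh) = 2,192 MJ
Cost = 2,192 MJ × $0.0872/MJ = $191.18

$191.18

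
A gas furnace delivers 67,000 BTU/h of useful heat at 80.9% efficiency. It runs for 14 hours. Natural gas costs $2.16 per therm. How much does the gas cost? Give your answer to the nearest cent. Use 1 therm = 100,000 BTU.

$25.04

Heat delivered = 67,000 BTU/h × 14 h = 938,000 BTU
Gas input = 938,000 / 0.809 = 1,159,456 BTU
= 1,159,456 / 100,000 = 11.59 therm
Cost = 11.59 × $2.16/therm = $25.04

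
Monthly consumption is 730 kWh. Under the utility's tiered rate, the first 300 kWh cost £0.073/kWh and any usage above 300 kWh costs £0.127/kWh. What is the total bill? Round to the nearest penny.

First 300 kWh × £0.073 = £21.90
Remaining 430 kWh × £0.127 = £54.61
Total = £76.51

£76.51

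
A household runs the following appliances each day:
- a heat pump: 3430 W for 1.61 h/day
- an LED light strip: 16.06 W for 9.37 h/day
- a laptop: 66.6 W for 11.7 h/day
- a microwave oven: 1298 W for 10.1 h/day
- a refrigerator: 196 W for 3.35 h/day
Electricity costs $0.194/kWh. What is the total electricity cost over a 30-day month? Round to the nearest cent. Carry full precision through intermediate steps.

heat pump: 3430 W × 1.61 h × 30 d = 165,669 Wh = 165.7 kWh
LED light strip: 16.06 W × 9.37 h × 30 d = 4,514 Wh = 4.514 kWh
laptop: 66.6 W × 11.7 h × 30 d = 23,377 Wh = 23.38 kWh
microwave oven: 1298 W × 10.1 h × 30 d = 393,294 Wh = 393.3 kWh
refrigerator: 196 W × 3.35 h × 30 d = 19,698 Wh = 19.7 kWh
Total energy = 165.7 + 4.514 + 23.38 + 393.3 + 19.7 = 606.6 kWh
Cost = 606.6 kWh × $0.194 = $117.67

$117.67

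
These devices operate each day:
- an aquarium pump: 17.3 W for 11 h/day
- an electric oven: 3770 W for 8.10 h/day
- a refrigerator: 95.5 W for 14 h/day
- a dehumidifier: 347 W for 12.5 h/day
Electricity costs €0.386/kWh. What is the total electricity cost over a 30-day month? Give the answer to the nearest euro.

aquarium pump: 17.3 W × 11 h × 30 d = 5,709 Wh = 5.709 kWh
electric oven: 3770 W × 8.10 h × 30 d = 916,110 Wh = 916.1 kWh
refrigerator: 95.5 W × 14 h × 30 d = 40,110 Wh = 40.11 kWh
dehumidifier: 347 W × 12.5 h × 30 d = 130,125 Wh = 130.1 kWh
Total energy = 5.709 + 916.1 + 40.11 + 130.1 = 1,092 kWh
Cost = 1,092 kWh × €0.386 = €421.53 ≈ €422

€422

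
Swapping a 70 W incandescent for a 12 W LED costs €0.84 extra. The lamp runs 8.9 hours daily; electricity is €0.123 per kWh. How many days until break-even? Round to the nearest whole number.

13 days

Power saved = 70 − 12 = 58 W
Daily energy saved = 58 W × 8.9 h = 516.2 Wh = 0.5162 kWh
Daily savings = 0.5162 × €0.123 = €0.0635
Payback = €0.84 / €0.0635 per day = 13.23 days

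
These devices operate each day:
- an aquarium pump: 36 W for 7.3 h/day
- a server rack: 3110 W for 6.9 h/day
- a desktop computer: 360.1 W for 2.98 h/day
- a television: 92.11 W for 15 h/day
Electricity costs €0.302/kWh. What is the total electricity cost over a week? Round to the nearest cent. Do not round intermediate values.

aquarium pump: 36 W × 7.3 h × 7 d = 1,840 Wh = 1.84 kWh
server rack: 3110 W × 6.9 h × 7 d = 150,213 Wh = 150.2 kWh
desktop computer: 360.1 W × 2.98 h × 7 d = 7,512 Wh = 7.512 kWh
television: 92.11 W × 15 h × 7 d = 9,672 Wh = 9.672 kWh
Total energy = 1.84 + 150.2 + 7.512 + 9.672 = 169.2 kWh
Cost = 169.2 kWh × €0.302 = €51.11

€51.11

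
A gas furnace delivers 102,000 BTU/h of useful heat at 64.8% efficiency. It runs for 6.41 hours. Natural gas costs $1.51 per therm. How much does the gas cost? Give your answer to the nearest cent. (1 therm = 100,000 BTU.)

Heat delivered = 102,000 BTU/h × 6.41 h = 653,820 BTU
Gas input = 653,820 / 0.648 = 1,008,981 BTU
= 1,008,981 / 100,000 = 10.09 therm
Cost = 10.09 × $1.51/therm = $15.24

$15.24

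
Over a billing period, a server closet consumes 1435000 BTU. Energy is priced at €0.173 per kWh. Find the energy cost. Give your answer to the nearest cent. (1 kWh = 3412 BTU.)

€72.76

1435000 BTU × (0.00029308 kWh/BTU) = 420.6 kWh
Cost = 420.6 kWh × €0.173/kWh = €72.76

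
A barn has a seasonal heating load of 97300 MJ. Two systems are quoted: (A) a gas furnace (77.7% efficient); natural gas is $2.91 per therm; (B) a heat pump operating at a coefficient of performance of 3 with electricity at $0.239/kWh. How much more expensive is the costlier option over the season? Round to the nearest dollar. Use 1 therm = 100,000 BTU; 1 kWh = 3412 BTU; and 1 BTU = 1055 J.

$1301

Heat load = 97300 MJ = 97,300,000,000 J / 1055 = 92,227,488 BTU
Gas: input = 92,227,488 / 0.777 = 118,696,896 BTU = 1,187 therm → 1,187 × $2.91 = $3,454.08
Heat pump: 92,227,488 BTU / 3412 = 27,030 kWh heat; / 3 = 9,010 kWh in → × $0.239 = $2,153.42
Difference = |$3,454.08 − $2,153.42| = $1,300.66 ≈ $1301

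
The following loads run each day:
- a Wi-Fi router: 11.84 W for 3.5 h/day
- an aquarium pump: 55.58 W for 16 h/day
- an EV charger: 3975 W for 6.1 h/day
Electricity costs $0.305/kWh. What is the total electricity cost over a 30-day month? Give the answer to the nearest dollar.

$230

Wi-Fi router: 11.84 W × 3.5 h × 30 d = 1,243 Wh = 1.243 kWh
aquarium pump: 55.58 W × 16 h × 30 d = 26,678 Wh = 26.68 kWh
EV charger: 3975 W × 6.1 h × 30 d = 727,425 Wh = 727.4 kWh
Total energy = 1.243 + 26.68 + 727.4 = 755.3 kWh
Cost = 755.3 kWh × $0.305 = $230.38 ≈ $230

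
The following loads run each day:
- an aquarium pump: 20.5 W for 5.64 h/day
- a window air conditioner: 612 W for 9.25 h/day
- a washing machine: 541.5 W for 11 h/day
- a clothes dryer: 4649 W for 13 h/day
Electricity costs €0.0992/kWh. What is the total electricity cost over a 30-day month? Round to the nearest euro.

€215

aquarium pump: 20.5 W × 5.64 h × 30 d = 3,469 Wh = 3.469 kWh
window air conditioner: 612 W × 9.25 h × 30 d = 169,830 Wh = 169.8 kWh
washing machine: 541.5 W × 11 h × 30 d = 178,695 Wh = 178.7 kWh
clothes dryer: 4649 W × 13 h × 30 d = 1,813,110 Wh = 1,813 kWh
Total energy = 3.469 + 169.8 + 178.7 + 1,813 = 2,165 kWh
Cost = 2,165 kWh × €0.0992 = €214.78 ≈ €215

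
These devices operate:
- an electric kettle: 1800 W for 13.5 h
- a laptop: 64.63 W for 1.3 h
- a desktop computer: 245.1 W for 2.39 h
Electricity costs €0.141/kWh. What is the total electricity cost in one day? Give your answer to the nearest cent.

electric kettle: 1800 W × 13.5 h = 24,300 Wh = 24.3 kWh
laptop: 64.63 W × 1.3 h = 84 Wh = 0.08402 kWh
desktop computer: 245.1 W × 2.39 h = 586 Wh = 0.5858 kWh
Total energy = 24.3 + 0.08402 + 0.5858 = 24.97 kWh
Cost = 24.97 kWh × €0.141 = €3.52

€3.52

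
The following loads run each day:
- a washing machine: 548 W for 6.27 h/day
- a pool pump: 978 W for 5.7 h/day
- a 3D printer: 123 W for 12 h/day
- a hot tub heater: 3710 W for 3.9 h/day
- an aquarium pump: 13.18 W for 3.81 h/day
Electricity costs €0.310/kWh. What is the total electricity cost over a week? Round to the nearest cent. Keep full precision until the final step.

€54.26

washing machine: 548 W × 6.27 h × 7 d = 24,052 Wh = 24.05 kWh
pool pump: 978 W × 5.7 h × 7 d = 39,022 Wh = 39.02 kWh
3D printer: 123 W × 12 h × 7 d = 10,332 Wh = 10.33 kWh
hot tub heater: 3710 W × 3.9 h × 7 d = 101,283 Wh = 101.3 kWh
aquarium pump: 13.18 W × 3.81 h × 7 d = 352 Wh = 0.3515 kWh
Total energy = 24.05 + 39.02 + 10.33 + 101.3 + 0.3515 = 175 kWh
Cost = 175 kWh × €0.310 = €54.26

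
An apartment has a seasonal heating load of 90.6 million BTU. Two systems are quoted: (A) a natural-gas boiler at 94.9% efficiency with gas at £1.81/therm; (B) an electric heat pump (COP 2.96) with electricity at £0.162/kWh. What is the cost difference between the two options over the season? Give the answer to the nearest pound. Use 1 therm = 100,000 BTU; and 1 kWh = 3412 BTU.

£275

Heat load = 90.6 × 10⁶ BTU = 90,600,000 BTU
Gas: input = 90,600,000 / 0.949 = 95,468,915 BTU = 954.7 therm → 954.7 × £1.81 = £1,727.99
Heat pump: 90,600,000 BTU / 3412 = 26,550 kWh heat; / 2.96 = 8,971 kWh in → × £0.162 = £1,453.26
Difference = |£1,727.99 − £1,453.26| = £274.73 ≈ £275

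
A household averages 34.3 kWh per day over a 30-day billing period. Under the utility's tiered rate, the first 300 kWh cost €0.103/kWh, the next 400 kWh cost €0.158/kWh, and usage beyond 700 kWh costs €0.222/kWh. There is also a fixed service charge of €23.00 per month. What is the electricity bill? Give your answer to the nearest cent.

€190.14

Usage = 34.3 kWh/day × 30 days = 1029 kWh
First 300 kWh × €0.103 = €30.90
Next 400 kWh × €0.158 = €63.20
Remaining 329 kWh × €0.222 = €73.04
Energy charge = €167.14; + service €23.00 = €190.14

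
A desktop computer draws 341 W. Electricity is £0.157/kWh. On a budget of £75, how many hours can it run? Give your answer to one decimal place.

1400.9 h

Energy budget = £75 / £0.157 per kWh = 477.7 kWh = 477,707 Wh
Runtime = 477,707 Wh / 341 W = 1,401 h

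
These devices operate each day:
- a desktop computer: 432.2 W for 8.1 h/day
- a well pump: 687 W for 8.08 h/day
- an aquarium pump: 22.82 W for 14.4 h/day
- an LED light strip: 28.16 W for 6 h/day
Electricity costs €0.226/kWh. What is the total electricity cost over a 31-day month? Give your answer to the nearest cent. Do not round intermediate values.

€66.90

desktop computer: 432.2 W × 8.1 h × 31 d = 108,525 Wh = 108.5 kWh
well pump: 687 W × 8.08 h × 31 d = 172,080 Wh = 172.1 kWh
aquarium pump: 22.82 W × 14.4 h × 31 d = 10,187 Wh = 10.19 kWh
LED light strip: 28.16 W × 6 h × 31 d = 5,238 Wh = 5.238 kWh
Total energy = 108.5 + 172.1 + 10.19 + 5.238 = 296 kWh
Cost = 296 kWh × €0.226 = €66.90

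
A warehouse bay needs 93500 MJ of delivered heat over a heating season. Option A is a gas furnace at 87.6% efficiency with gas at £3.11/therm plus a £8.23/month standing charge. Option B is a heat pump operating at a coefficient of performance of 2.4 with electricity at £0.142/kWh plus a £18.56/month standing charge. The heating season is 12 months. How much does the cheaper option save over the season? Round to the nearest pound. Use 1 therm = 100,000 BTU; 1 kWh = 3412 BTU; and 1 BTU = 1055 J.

Heat load = 93500 MJ = 93,500,000,000 J / 1055 = 88,625,592 BTU
Gas: input = 88,625,592 / 0.876 = 101,170,768 BTU = 1,012 therm → 1,012 × £3.11 = £3,146.41; + 12 × £8.23 standing = £3,245.17
Heat pump: 88,625,592 BTU / 3412 = 25,970 kWh heat; / 2.4 = 10,820 kWh in → × £0.142 = £1,536.83; + 12 × £18.56 standing = £1,759.55
Difference = |£3,245.17 − £1,759.55| = £1,485.62 ≈ £1486

£1486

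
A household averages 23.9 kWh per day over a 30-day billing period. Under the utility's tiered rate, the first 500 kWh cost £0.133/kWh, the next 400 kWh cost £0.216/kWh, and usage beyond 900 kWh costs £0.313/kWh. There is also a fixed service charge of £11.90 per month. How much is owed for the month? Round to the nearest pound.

Usage = 23.9 kWh/day × 30 days = 717 kWh
First 500 kWh × £0.133 = £66.50
Next 217 kWh × £0.216 = £46.87
Remaining tier: 0 kWh (not reached)
Energy charge = £113.37; + service £11.90 = £125.27 ≈ £125

£125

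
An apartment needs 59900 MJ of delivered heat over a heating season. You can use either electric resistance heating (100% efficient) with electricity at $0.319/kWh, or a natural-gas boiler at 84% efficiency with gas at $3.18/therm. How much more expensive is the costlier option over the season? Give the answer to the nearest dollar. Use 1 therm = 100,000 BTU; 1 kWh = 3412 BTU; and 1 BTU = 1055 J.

Heat load = 59900 MJ = 59,900,000,000 J / 1055 = 56,777,251 BTU
Gas: input = 56,777,251 / 0.84 = 67,591,966 BTU = 675.9 therm → 675.9 × $3.18 = $2,149.42
Electric: 56,777,251 BTU / 3412 = 16,640 kWh → × $0.319 = $5,308.31
Difference = |$2,149.42 − $5,308.31| = $3,158.88 ≈ $3159

$3159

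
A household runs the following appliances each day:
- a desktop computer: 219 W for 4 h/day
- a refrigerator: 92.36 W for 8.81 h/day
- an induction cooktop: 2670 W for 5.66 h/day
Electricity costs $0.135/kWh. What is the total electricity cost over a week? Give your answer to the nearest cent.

$15.88

desktop computer: 219 W × 4 h × 7 d = 6,132 Wh = 6.132 kWh
refrigerator: 92.36 W × 8.81 h × 7 d = 5,696 Wh = 5.696 kWh
induction cooktop: 2670 W × 5.66 h × 7 d = 105,785 Wh = 105.8 kWh
Total energy = 6.132 + 5.696 + 105.8 = 117.6 kWh
Cost = 117.6 kWh × $0.135 = $15.88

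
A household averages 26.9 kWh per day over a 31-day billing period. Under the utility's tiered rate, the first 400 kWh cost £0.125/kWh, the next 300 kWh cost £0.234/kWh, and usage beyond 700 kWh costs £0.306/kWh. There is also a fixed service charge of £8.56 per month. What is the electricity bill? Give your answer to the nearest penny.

Usage = 26.9 kWh/day × 31 days = 833.9 kWh
First 400 kWh × £0.125 = £50.00
Next 300 kWh × £0.234 = £70.20
Remaining 133.9 kWh × £0.306 = £40.97
Energy charge = £161.17; + service £8.56 = £169.73

£169.73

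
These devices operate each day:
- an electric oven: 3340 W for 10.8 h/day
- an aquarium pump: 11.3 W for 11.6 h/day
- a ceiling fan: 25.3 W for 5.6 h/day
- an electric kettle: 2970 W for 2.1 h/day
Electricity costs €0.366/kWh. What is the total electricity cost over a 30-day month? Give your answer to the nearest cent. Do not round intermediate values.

electric oven: 3340 W × 10.8 h × 30 d = 1,082,160 Wh = 1,082 kWh
aquarium pump: 11.3 W × 11.6 h × 30 d = 3,932 Wh = 3.932 kWh
ceiling fan: 25.3 W × 5.6 h × 30 d = 4,250 Wh = 4.25 kWh
electric kettle: 2970 W × 2.1 h × 30 d = 187,110 Wh = 187.1 kWh
Total energy = 1,082 + 3.932 + 4.25 + 187.1 = 1,277 kWh
Cost = 1,277 kWh × €0.366 = €467.55

€467.55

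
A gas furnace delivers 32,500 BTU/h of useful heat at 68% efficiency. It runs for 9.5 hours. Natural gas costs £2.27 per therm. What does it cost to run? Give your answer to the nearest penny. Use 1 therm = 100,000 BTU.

Heat delivered = 32,500 BTU/h × 9.5 h = 308,750 BTU
Gas input = 308,750 / 0.68 = 454,044 BTU
= 454,044 / 100,000 = 4.54 therm
Cost = 4.54 × £2.27/therm = £10.31

£10.31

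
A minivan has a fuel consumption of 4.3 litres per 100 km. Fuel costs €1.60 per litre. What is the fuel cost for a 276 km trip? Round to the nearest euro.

€19

Fuel = 4.3 L/100 km × 276 km / 100 = 11.87 L
Cost = 11.87 L × €1.60/L = €18.99 ≈ €19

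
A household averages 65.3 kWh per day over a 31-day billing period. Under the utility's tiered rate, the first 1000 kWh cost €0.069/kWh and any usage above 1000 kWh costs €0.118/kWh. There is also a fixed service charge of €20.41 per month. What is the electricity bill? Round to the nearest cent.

€210.28

Usage = 65.3 kWh/day × 31 days = 2024.3 kWh
First 1000 kWh × €0.069 = €69.00
Remaining 1024.3 kWh × €0.118 = €120.87
Energy charge = €189.87; + service €20.41 = €210.28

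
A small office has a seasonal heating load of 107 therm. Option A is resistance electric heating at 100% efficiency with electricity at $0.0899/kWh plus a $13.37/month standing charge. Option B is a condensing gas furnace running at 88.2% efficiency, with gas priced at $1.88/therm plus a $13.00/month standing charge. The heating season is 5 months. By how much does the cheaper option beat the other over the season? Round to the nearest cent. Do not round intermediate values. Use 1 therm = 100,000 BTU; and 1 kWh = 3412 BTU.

$55.70

Heat load = 107 therm × 100,000 = 10,700,000 BTU
Gas: input = 10,700,000 / 0.882 = 12,131,519 BTU = 121.3 therm → 121.3 × $1.88 = $228.07; + 5 × $13.00 standing = $293.07
Electric: 10,700,000 BTU / 3412 = 3,136 kWh → × $0.0899 = $281.93; + 5 × $13.37 standing = $348.78
Difference = |$293.07 − $348.78| = $55.70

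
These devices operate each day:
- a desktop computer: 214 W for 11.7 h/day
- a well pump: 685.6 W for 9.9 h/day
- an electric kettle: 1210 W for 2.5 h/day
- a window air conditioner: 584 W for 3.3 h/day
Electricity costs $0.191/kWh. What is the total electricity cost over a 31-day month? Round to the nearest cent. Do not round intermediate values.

desktop computer: 214 W × 11.7 h × 31 d = 77,618 Wh = 77.62 kWh
well pump: 685.6 W × 9.9 h × 31 d = 210,411 Wh = 210.4 kWh
electric kettle: 1210 W × 2.5 h × 31 d = 93,775 Wh = 93.78 kWh
window air conditioner: 584 W × 3.3 h × 31 d = 59,743 Wh = 59.74 kWh
Total energy = 77.62 + 210.4 + 93.78 + 59.74 = 441.5 kWh
Cost = 441.5 kWh × $0.191 = $84.34

$84.34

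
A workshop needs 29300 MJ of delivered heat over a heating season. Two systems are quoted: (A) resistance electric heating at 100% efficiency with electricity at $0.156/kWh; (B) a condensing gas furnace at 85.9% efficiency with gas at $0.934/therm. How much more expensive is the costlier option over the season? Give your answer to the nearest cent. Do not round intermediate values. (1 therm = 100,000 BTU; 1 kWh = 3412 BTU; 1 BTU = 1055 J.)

$967.81

Heat load = 29300 MJ = 29,300,000,000 J / 1055 = 27,772,512 BTU
Gas: input = 27,772,512 / 0.859 = 32,331,213 BTU = 323.3 therm → 323.3 × $0.934 = $301.97
Electric: 27,772,512 BTU / 3412 = 8,140 kWh → × $0.156 = $1,269.79
Difference = |$301.97 − $1,269.79| = $967.81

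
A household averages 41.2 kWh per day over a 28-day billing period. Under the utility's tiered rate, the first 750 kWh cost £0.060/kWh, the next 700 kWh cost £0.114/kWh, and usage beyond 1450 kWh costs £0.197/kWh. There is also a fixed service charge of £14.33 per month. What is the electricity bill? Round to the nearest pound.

£105

Usage = 41.2 kWh/day × 28 days = 1153.6 kWh
First 750 kWh × £0.060 = £45.00
Next 403.6 kWh × £0.114 = £46.01
Remaining tier: 0 kWh (not reached)
Energy charge = £91.01; + service £14.33 = £105.34 ≈ £105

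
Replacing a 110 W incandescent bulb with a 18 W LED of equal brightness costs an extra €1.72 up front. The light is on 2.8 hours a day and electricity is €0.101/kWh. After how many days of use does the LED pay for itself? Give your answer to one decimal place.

Power saved = 110 − 18 = 92 W
Daily energy saved = 92 W × 2.8 h = 257.6 Wh = 0.2576 kWh
Daily savings = 0.2576 × €0.101 = €0.0260
Payback = €1.72 / €0.0260 per day = 66.11 days

66.1 days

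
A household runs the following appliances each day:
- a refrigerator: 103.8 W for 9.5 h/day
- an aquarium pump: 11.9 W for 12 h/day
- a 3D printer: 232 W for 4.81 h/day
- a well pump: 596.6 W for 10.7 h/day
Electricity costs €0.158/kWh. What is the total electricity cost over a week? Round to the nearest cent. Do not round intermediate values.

refrigerator: 103.8 W × 9.5 h × 7 d = 6,903 Wh = 6.903 kWh
aquarium pump: 11.9 W × 12 h × 7 d = 1,000 Wh = 0.9996 kWh
3D printer: 232 W × 4.81 h × 7 d = 7,811 Wh = 7.811 kWh
well pump: 596.6 W × 10.7 h × 7 d = 44,685 Wh = 44.69 kWh
Total energy = 6.903 + 0.9996 + 7.811 + 44.69 = 60.4 kWh
Cost = 60.4 kWh × €0.158 = €9.54

€9.54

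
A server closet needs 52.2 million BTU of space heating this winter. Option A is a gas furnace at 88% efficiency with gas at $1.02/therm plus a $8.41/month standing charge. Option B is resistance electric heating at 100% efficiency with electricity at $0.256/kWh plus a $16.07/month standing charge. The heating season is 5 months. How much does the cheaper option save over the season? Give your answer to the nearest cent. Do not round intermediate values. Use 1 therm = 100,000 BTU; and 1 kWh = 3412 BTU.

$3349.78

Heat load = 52.2 × 10⁶ BTU = 52,200,000 BTU
Gas: input = 52,200,000 / 0.88 = 59,318,182 BTU = 593.2 therm → 593.2 × $1.02 = $605.05; + 5 × $8.41 standing = $647.10
Electric: 52,200,000 BTU / 3412 = 15,300 kWh → × $0.256 = $3,916.53; + 5 × $16.07 standing = $3,996.88
Difference = |$647.10 − $3,996.88| = $3,349.78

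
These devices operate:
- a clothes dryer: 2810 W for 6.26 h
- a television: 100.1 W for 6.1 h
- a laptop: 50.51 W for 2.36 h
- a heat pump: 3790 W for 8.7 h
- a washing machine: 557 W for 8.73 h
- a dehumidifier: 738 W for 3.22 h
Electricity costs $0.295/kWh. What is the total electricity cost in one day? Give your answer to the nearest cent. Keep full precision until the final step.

clothes dryer: 2810 W × 6.26 h = 17,591 Wh = 17.59 kWh
television: 100.1 W × 6.1 h = 611 Wh = 0.6106 kWh
laptop: 50.51 W × 2.36 h = 119 Wh = 0.1192 kWh
heat pump: 3790 W × 8.7 h = 32,973 Wh = 32.97 kWh
washing machine: 557 W × 8.73 h = 4,863 Wh = 4.863 kWh
dehumidifier: 738 W × 3.22 h = 2,376 Wh = 2.376 kWh
Total energy = 17.59 + 0.6106 + 0.1192 + 32.97 + 4.863 + 2.376 = 58.53 kWh
Cost = 58.53 kWh × $0.295 = $17.27

$17.27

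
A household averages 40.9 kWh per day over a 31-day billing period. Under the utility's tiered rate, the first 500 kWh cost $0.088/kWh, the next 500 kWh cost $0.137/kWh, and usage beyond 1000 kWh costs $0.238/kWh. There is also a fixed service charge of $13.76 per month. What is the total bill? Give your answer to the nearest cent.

Usage = 40.9 kWh/day × 31 days = 1267.9 kWh
First 500 kWh × $0.088 = $44.00
Next 500 kWh × $0.137 = $68.50
Remaining 267.9 kWh × $0.238 = $63.76
Energy charge = $176.26; + service $13.76 = $190.02

$190.02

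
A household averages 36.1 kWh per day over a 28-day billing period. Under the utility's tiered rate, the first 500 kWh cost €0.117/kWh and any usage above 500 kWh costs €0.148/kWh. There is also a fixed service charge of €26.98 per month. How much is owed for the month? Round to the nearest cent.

Usage = 36.1 kWh/day × 28 days = 1010.8 kWh
First 500 kWh × €0.117 = €58.50
Remaining 510.8 kWh × €0.148 = €75.60
Energy charge = €134.10; + service €26.98 = €161.08

€161.08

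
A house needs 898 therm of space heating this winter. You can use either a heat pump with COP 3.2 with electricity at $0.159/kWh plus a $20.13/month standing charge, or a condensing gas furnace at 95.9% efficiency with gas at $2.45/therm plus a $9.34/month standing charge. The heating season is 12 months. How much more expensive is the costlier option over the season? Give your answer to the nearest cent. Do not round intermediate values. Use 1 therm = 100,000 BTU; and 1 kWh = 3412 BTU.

Heat load = 898 therm × 100,000 = 89,800,000 BTU
Gas: input = 89,800,000 / 0.959 = 93,639,208 BTU = 936.4 therm → 936.4 × $2.45 = $2,294.16; + 12 × $9.34 standing = $2,406.24
Heat pump: 89,800,000 BTU / 3412 = 26,320 kWh heat; / 3.2 = 8,225 kWh in → × $0.159 = $1,307.72; + 12 × $20.13 standing = $1,549.28
Difference = |$2,406.24 − $1,549.28| = $856.96

$856.96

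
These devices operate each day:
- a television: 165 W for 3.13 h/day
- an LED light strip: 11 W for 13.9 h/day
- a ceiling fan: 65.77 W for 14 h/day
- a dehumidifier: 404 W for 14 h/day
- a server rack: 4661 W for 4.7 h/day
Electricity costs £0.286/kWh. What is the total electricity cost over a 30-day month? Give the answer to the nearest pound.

£250

television: 165 W × 3.13 h × 30 d = 15,493 Wh = 15.49 kWh
LED light strip: 11 W × 13.9 h × 30 d = 4,587 Wh = 4.587 kWh
ceiling fan: 65.77 W × 14 h × 30 d = 27,623 Wh = 27.62 kWh
dehumidifier: 404 W × 14 h × 30 d = 169,680 Wh = 169.7 kWh
server rack: 4661 W × 4.7 h × 30 d = 657,201 Wh = 657.2 kWh
Total energy = 15.49 + 4.587 + 27.62 + 169.7 + 657.2 = 874.6 kWh
Cost = 874.6 kWh × £0.286 = £250.13 ≈ £250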